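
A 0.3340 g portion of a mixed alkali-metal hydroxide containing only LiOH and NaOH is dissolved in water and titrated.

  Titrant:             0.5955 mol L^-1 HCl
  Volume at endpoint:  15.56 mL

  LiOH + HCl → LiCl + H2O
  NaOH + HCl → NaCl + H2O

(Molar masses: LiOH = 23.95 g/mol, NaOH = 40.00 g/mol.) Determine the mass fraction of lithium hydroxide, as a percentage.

n(HCl) = 0.01556 × 0.5955 = 9.266 × 10^-3 mol
Let x = n(LiOH), y = n(NaOH).
Titrant: 1x + 1y = 9.266 × 10^-3;  mass: 23.95x + 40.00y = 0.3340
Solving, x = 2.283 × 10^-3 mol, y = 6.983 × 10^-3 mol
mass of LiOH = 2.283 × 10^-3 × 23.95 = 0.05467 g
% LiOH = 0.05467 / 0.3340 × 100 = 16.37 %

16.37 %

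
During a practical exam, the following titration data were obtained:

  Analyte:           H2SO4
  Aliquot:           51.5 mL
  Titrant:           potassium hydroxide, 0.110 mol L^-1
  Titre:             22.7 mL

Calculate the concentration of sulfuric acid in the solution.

0.0242 mol/L

H2SO4 + 2 KOH → K2SO4 + 2 H2O
n(KOH) = 0.0227 L × 0.110 mol/L = 2.50 × 10^-3 mol
From the 1:2 mole ratio, n(H2SO4) = 1/2 × 2.50 × 10^-3 = 1.25 × 10^-3 mol
[H2SO4] = 1.25 × 10^-3 mol / 0.0515 L = 0.0242 mol/L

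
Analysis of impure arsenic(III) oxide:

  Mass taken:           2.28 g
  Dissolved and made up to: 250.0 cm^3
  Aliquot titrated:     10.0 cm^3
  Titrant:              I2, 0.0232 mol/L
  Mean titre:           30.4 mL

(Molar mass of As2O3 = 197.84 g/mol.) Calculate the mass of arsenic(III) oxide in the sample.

As2O3 + 2 I2 + 2 H2O → As2O5 + 4 HI
n(I2) per titration = 0.0304 × 0.0232 = 7.05 × 10^-4 mol
From the 1:2 ratio, n(As2O3) in each aliquot = 1/2 × 7.05 × 10^-4 = 3.53 × 10^-4 mol
n(As2O3) in the whole flask = 3.53 × 10^-4 × 250.0/10.0 = 8.82 × 10^-3 mol
mass of As2O3 = 8.82 × 10^-3 × 197.84 = 1.74 g

1.74 g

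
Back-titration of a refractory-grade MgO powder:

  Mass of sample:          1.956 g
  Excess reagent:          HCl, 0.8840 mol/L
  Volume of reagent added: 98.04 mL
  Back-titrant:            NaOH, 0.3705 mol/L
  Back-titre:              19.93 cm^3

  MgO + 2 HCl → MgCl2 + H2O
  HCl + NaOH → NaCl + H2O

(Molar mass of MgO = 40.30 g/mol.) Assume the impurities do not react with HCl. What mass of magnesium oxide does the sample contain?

n(HCl) added = 0.09804 × 0.8840 = 0.08667 mol
n(NaOH) used in back-titration = 0.01993 × 0.3705 = 7.384 × 10^-3 mol
n(HCl) left over = 7.384 × 10^-3 mol (1:1 ratio)
n(HCl) consumed by analyte = 0.08667 − 7.384 × 10^-3 = 0.07928 mol
From the 1:2 ratio, n(MgO) = 1/2 × 0.07928 = 0.03964 mol
mass of MgO = 0.03964 × 40.30 = 1.598 g

1.598 g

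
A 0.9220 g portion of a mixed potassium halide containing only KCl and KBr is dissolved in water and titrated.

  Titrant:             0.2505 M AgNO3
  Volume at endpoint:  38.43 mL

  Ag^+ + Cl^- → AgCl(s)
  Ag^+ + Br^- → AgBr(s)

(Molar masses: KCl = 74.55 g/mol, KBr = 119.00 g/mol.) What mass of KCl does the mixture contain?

0.3750 g

n(AgNO3) = 0.03843 × 0.2505 = 9.627 × 10^-3 mol
Let x = n(KCl), y = n(KBr).
Titrant: 1x + 1y = 9.627 × 10^-3;  mass: 74.55x + 119.00y = 0.9220
Solving, x = 5.030 × 10^-3 mol, y = 4.597 × 10^-3 mol
mass of KCl = 5.030 × 10^-3 × 74.55 = 0.3750 g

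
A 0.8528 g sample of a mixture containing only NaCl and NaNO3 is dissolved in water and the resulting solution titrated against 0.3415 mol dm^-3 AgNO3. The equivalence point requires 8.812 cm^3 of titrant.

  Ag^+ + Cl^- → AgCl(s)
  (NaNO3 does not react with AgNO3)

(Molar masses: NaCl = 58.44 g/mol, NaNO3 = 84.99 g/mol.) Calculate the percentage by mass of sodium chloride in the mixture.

20.62 %

n(AgNO3) = 0.008812 × 0.3415 = 3.009 × 10^-3 mol
Let x = n(NaCl), y = n(NaNO3).
Titrant: 1x = 3.009 × 10^-3;  mass: 58.44x + 84.99y = 0.8528
Solving, x = 3.009 × 10^-3 mol, y = 7.965 × 10^-3 mol
mass of NaCl = 3.009 × 10^-3 × 58.44 = 0.1759 g
% NaCl = 0.1759 / 0.8528 × 100 = 20.62 %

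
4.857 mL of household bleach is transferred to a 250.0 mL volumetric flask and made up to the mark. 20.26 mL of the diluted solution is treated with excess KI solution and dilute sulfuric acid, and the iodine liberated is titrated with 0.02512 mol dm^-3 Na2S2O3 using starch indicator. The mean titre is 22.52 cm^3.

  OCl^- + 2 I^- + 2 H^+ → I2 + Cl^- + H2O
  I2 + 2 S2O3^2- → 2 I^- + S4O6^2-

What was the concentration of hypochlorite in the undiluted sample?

n(S2O3^2-) = 0.02252 × 0.02512 = 5.657 × 10^-4 mol
n(I2) = n(S2O3^2-)/2 = 2.829 × 10^-4 mol
n(OCl^-) in the aliquot = 2.829 × 10^-4 mol (1:1 ratio)
[OCl^-]_dilute = 2.829 × 10^-4 / 0.02026 = 0.01396 mol/L
[OCl^-]_original = 0.01396 × 250.0/4.857 = 0.7186 mol/L

0.7186 mol/L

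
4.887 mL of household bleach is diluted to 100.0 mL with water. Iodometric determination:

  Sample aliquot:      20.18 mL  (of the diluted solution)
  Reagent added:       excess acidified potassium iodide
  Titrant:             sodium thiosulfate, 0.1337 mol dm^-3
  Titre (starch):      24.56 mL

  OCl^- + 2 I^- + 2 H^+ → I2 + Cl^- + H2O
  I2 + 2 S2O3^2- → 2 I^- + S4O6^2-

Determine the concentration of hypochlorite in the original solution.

n(S2O3^2-) = 0.02456 × 0.1337 = 3.284 × 10^-3 mol
n(I2) = n(S2O3^2-)/2 = 1.642 × 10^-3 mol
n(OCl^-) in the aliquot = 1.642 × 10^-3 mol (1:1 ratio)
[OCl^-]_dilute = 1.642 × 10^-3 / 0.02018 = 0.08136 mol/L
[OCl^-]_original = 0.08136 × 100.0/4.887 = 1.665 mol/L

1.665 mol/L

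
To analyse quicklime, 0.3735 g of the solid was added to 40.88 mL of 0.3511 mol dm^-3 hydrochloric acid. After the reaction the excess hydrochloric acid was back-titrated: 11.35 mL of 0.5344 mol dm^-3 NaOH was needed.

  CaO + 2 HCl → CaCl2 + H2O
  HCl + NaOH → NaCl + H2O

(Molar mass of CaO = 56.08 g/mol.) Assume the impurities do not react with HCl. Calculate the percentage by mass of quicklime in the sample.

n(HCl) added = 0.04088 × 0.3511 = 0.01435 mol
n(NaOH) used in back-titration = 0.01135 × 0.5344 = 6.065 × 10^-3 mol
n(HCl) left over = 6.065 × 10^-3 mol (1:1 ratio)
n(HCl) consumed by analyte = 0.01435 − 6.065 × 10^-3 = 8.288 × 10^-3 mol
From the 1:2 ratio, n(CaO) = 1/2 × 8.288 × 10^-3 = 4.144 × 10^-3 mol
mass of CaO = 4.144 × 10^-3 × 56.08 = 0.2324 g
% CaO = 0.2324 / 0.3735 × 100 = 62.22 %

62.22 %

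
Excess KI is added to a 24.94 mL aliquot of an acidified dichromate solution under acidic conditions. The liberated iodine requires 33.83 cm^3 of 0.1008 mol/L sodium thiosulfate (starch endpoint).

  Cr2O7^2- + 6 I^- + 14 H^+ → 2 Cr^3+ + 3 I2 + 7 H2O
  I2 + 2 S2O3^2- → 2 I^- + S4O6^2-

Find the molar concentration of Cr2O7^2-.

0.02279 mol/L

n(S2O3^2-) = 0.03383 × 0.1008 = 3.410 × 10^-3 mol
n(I2) = n(S2O3^2-)/2 = 1.705 × 10^-3 mol
From the 1:3 ratio, n(Cr2O7^2-) in the aliquot = 1/3 × 1.705 × 10^-3 = 5.683 × 10^-4 mol
[Cr2O7^2-] = 5.683 × 10^-4 / 0.02494 = 0.02279 mol/L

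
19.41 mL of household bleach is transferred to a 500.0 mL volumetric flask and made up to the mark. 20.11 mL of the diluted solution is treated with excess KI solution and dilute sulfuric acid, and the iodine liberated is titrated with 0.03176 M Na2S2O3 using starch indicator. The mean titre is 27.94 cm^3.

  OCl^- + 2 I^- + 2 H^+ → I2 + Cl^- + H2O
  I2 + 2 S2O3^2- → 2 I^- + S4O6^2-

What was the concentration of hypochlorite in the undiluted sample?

n(S2O3^2-) = 0.02794 × 0.03176 = 8.874 × 10^-4 mol
n(I2) = n(S2O3^2-)/2 = 4.437 × 10^-4 mol
n(OCl^-) in the aliquot = 4.437 × 10^-4 mol (1:1 ratio)
[OCl^-]_dilute = 4.437 × 10^-4 / 0.02011 = 0.02206 mol/L
[OCl^-]_original = 0.02206 × 500.0/19.41 = 0.5683 mol/L

0.5683 M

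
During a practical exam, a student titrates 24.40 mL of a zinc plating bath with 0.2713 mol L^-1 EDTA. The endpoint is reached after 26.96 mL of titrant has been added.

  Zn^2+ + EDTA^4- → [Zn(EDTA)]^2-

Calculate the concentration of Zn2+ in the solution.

n(EDTA) = 0.02696 L × 0.2713 mol/L = 7.314 × 10^-3 mol
n(Zn2+) = 7.314 × 10^-3 mol (1:1 mole ratio)
[Zn2+] = 7.314 × 10^-3 mol / 0.02440 L = 0.2998 mol/L

0.2998 mol/L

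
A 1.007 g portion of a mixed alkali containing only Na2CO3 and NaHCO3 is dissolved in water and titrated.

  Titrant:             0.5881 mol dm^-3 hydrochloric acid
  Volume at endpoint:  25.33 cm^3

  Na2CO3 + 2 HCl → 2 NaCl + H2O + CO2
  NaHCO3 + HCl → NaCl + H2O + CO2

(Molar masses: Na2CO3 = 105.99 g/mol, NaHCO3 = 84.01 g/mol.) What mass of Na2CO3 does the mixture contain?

n(HCl) = 0.02533 × 0.5881 = 0.01490 mol
Let x = n(Na2CO3), y = n(NaHCO3).
Titrant: 2x + 1y = 0.01490;  mass: 105.99x + 84.01y = 1.007
Solving, x = 3.941 × 10^-3 mol, y = 7.015 × 10^-3 mol
mass of Na2CO3 = 3.941 × 10^-3 × 105.99 = 0.4177 g

0.4177 g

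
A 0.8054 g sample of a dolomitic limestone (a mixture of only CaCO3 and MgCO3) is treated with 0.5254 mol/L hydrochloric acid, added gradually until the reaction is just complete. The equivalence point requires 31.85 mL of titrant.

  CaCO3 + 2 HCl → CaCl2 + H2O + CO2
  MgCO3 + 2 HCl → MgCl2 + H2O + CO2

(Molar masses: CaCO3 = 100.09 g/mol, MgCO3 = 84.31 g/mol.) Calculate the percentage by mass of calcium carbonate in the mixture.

78.74 %

n(HCl) = 0.03185 × 0.5254 = 0.01673 mol
Let x = n(CaCO3), y = n(MgCO3).
Titrant: 2x + 2y = 0.01673;  mass: 100.09x + 84.31y = 0.8054
Solving, x = 6.336 × 10^-3 mol, y = 2.031 × 10^-3 mol
mass of CaCO3 = 6.336 × 10^-3 × 100.09 = 0.6341 g
% CaCO3 = 0.6341 / 0.8054 × 100 = 78.74 %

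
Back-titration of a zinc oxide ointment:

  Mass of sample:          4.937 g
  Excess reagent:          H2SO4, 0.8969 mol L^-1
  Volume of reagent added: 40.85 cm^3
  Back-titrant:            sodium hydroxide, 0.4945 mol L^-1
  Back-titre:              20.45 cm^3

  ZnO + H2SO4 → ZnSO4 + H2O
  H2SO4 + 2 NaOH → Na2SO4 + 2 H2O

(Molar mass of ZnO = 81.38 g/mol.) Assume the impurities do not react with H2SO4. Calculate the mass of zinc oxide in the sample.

2.570 g

n(H2SO4) added = 0.04085 × 0.8969 = 0.03664 mol
n(NaOH) used in back-titration = 0.02045 × 0.4945 = 0.01011 mol
From the 1:2 ratio, n(H2SO4) left over = 1/2 × 0.01011 = 5.056 × 10^-3 mol
n(H2SO4) consumed by analyte = 0.03664 − 5.056 × 10^-3 = 0.03158 mol
n(ZnO) = 0.03158 mol (1:1 ratio)
mass of ZnO = 0.03158 × 81.38 = 2.570 g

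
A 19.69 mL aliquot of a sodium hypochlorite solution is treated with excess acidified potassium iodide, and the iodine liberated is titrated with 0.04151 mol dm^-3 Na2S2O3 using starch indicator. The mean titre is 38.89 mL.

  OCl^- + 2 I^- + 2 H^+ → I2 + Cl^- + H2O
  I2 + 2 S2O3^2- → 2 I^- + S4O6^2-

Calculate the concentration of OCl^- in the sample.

n(S2O3^2-) = 0.03889 × 0.04151 = 1.614 × 10^-3 mol
n(I2) = n(S2O3^2-)/2 = 8.072 × 10^-4 mol
n(OCl^-) in the aliquot = 8.072 × 10^-4 mol (1:1 ratio)
[OCl^-] = 8.072 × 10^-4 / 0.01969 = 0.04099 mol/L

0.04099 mol/L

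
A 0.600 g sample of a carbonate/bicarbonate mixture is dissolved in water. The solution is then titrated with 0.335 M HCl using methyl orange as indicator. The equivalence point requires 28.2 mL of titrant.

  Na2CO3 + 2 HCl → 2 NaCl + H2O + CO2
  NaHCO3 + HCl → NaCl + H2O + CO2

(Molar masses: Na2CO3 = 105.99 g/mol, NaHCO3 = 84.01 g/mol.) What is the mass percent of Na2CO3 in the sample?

55.1 %

n(HCl) = 0.0282 × 0.335 = 9.45 × 10^-3 mol
Let x = n(Na2CO3), y = n(NaHCO3).
Titrant: 2x + 1y = 9.45 × 10^-3;  mass: 105.99x + 84.01y = 0.600
Solving, x = 3.12 × 10^-3 mol, y = 3.20 × 10^-3 mol
mass of Na2CO3 = 3.12 × 10^-3 × 105.99 = 0.331 g
% Na2CO3 = 0.331 / 0.600 × 100 = 55.1 %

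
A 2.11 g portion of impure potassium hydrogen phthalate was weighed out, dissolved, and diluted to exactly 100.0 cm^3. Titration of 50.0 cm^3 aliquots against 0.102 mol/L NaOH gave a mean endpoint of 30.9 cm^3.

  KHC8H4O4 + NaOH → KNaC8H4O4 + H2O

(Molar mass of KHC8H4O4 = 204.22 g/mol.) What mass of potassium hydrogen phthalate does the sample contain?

n(NaOH) per titration = 0.0309 × 0.102 = 3.15 × 10^-3 mol
n(KHC8H4O4) in each aliquot = 3.15 × 10^-3 mol (1:1 ratio)
n(KHC8H4O4) in the whole flask = 3.15 × 10^-3 × 100.0/50.0 = 6.30 × 10^-3 mol
mass of KHC8H4O4 = 6.30 × 10^-3 × 204.22 = 1.29 g

1.29 g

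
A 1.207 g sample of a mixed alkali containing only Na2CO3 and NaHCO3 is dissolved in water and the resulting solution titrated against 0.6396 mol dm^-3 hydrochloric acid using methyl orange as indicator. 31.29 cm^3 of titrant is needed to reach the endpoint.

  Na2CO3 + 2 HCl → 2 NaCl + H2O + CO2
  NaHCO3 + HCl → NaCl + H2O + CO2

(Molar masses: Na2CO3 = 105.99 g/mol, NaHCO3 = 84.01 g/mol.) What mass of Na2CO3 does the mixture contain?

0.8104 g

n(HCl) = 0.03129 × 0.6396 = 0.02001 mol
Let x = n(Na2CO3), y = n(NaHCO3).
Titrant: 2x + 1y = 0.02001;  mass: 105.99x + 84.01y = 1.207
Solving, x = 7.646 × 10^-3 mol, y = 4.721 × 10^-3 mol
mass of Na2CO3 = 7.646 × 10^-3 × 105.99 = 0.8104 g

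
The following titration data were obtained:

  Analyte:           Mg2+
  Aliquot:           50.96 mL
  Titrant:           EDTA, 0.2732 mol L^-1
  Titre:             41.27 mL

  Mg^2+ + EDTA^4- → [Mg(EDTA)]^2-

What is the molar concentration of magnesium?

n(EDTA) = 0.04127 L × 0.2732 mol/L = 0.01127 mol
n(Mg2+) = 0.01127 mol (1:1 mole ratio)
[Mg2+] = 0.01127 mol / 0.05096 L = 0.2213 mol/L

0.2213 mol/L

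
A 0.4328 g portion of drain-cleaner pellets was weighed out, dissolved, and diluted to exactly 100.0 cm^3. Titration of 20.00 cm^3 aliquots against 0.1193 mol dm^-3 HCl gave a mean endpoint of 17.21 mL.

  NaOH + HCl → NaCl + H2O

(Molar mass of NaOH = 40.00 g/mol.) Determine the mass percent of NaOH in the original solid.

n(HCl) per titration = 0.01721 × 0.1193 = 2.053 × 10^-3 mol
n(NaOH) in each aliquot = 2.053 × 10^-3 mol (1:1 ratio)
n(NaOH) in the whole flask = 2.053 × 10^-3 × 100.0/20.00 = 0.01027 mol
mass of NaOH = 0.01027 × 40.00 = 0.4106 g
% NaOH = 0.4106 / 0.4328 × 100 = 94.88 %

94.88 %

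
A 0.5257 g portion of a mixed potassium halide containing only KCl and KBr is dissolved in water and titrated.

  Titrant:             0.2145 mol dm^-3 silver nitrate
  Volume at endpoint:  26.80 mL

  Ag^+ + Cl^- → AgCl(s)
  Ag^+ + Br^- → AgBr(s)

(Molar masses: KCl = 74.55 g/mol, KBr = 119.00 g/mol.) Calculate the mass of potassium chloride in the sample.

n(AgNO3) = 0.02680 × 0.2145 = 5.749 × 10^-3 mol
Let x = n(KCl), y = n(KBr).
Titrant: 1x + 1y = 5.749 × 10^-3;  mass: 74.55x + 119.00y = 0.5257
Solving, x = 3.563 × 10^-3 mol, y = 2.185 × 10^-3 mol
mass of KCl = 3.563 × 10^-3 × 74.55 = 0.2656 g

0.2656 g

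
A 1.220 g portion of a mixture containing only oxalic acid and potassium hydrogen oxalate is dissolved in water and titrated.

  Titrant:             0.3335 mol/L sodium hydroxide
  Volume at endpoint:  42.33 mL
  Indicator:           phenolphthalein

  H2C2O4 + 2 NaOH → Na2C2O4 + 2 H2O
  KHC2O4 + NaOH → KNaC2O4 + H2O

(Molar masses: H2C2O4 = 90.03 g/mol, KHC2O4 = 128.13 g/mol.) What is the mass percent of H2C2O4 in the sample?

26.14 %

n(NaOH) = 0.04233 × 0.3335 = 0.01412 mol
Let x = n(H2C2O4), y = n(KHC2O4).
Titrant: 2x + 1y = 0.01412;  mass: 90.03x + 128.13y = 1.220
Solving, x = 3.542 × 10^-3 mol, y = 7.033 × 10^-3 mol
mass of H2C2O4 = 3.542 × 10^-3 × 90.03 = 0.3189 g
% H2C2O4 = 0.3189 / 1.220 × 100 = 26.14 %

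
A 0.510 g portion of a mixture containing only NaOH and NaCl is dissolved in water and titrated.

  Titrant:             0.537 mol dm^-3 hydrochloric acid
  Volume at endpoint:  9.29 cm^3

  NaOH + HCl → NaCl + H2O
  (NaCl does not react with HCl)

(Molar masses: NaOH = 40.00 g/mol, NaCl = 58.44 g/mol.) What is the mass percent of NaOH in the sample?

39.1 %

n(HCl) = 0.00929 × 0.537 = 4.99 × 10^-3 mol
Let x = n(NaOH), y = n(NaCl).
Titrant: 1x = 4.99 × 10^-3;  mass: 40.00x + 58.44y = 0.510
Solving, x = 4.99 × 10^-3 mol, y = 5.31 × 10^-3 mol
mass of NaOH = 4.99 × 10^-3 × 40.00 = 0.200 g
% NaOH = 0.200 / 0.510 × 100 = 39.1 %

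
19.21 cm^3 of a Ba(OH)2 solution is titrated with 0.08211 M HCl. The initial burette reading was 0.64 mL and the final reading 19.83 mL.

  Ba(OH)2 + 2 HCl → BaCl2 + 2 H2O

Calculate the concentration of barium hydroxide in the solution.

0.04101 M

n(HCl) = 0.01919 L × 0.08211 mol/L = 1.576 × 10^-3 mol
From the 1:2 mole ratio, n(Ba(OH)2) = 1/2 × 1.576 × 10^-3 = 7.878 × 10^-4 mol
[Ba(OH)2] = 7.878 × 10^-4 mol / 0.01921 L = 0.04101 mol/L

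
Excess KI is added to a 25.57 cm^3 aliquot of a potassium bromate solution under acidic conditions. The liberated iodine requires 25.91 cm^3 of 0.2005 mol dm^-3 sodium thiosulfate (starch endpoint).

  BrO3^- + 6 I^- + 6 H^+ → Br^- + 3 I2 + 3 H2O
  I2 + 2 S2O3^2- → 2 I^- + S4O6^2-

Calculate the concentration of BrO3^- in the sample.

0.03386 mol/L

n(S2O3^2-) = 0.02591 × 0.2005 = 5.195 × 10^-3 mol
n(I2) = n(S2O3^2-)/2 = 2.597 × 10^-3 mol
From the 1:3 ratio, n(BrO3^-) in the aliquot = 1/3 × 2.597 × 10^-3 = 8.658 × 10^-4 mol
[BrO3^-] = 8.658 × 10^-4 / 0.02557 = 0.03386 mol/L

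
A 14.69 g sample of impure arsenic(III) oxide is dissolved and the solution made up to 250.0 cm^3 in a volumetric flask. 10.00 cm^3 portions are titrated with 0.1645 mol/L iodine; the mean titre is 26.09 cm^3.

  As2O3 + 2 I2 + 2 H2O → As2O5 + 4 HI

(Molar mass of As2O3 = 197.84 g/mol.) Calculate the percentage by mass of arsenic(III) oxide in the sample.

n(I2) per titration = 0.02609 × 0.1645 = 4.292 × 10^-3 mol
From the 1:2 ratio, n(As2O3) in each aliquot = 1/2 × 4.292 × 10^-3 = 2.146 × 10^-3 mol
n(As2O3) in the whole flask = 2.146 × 10^-3 × 250.0/10.00 = 0.05365 mol
mass of As2O3 = 0.05365 × 197.84 = 10.61 g
% As2O3 = 10.61 / 14.69 × 100 = 72.25 %

72.25 %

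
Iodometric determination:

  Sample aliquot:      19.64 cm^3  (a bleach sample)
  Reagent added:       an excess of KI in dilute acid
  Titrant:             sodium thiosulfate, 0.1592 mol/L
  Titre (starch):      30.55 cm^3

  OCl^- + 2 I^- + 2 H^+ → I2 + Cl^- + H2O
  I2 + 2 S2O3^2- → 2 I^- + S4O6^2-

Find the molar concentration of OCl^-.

n(S2O3^2-) = 0.03055 × 0.1592 = 4.864 × 10^-3 mol
n(I2) = n(S2O3^2-)/2 = 2.432 × 10^-3 mol
n(OCl^-) in the aliquot = 2.432 × 10^-3 mol (1:1 ratio)
[OCl^-] = 2.432 × 10^-3 / 0.01964 = 0.1238 mol/L

0.1238 mol/L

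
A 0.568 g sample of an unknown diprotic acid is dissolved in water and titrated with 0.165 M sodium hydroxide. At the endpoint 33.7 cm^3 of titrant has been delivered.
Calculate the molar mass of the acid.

n(NaOH) = 0.0337 L × 0.165 mol/L = 5.56 × 10^-3 mol
From the 1:2 ratio, n(H2A) = 1/2 × 5.56 × 10^-3 = 2.78 × 10^-3 mol
M = m / n = 0.568 g / 2.78 × 10^-3 mol = 204 g/mol

204 g/mol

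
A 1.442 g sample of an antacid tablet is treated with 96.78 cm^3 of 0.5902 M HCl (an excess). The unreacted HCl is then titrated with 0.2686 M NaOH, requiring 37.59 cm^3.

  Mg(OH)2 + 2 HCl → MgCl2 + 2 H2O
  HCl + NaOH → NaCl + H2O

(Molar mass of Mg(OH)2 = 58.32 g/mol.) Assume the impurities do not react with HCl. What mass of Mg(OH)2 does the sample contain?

1.371 g

n(HCl) added = 0.09678 × 0.5902 = 0.05712 mol
n(NaOH) used in back-titration = 0.03759 × 0.2686 = 0.01010 mol
n(HCl) left over = 0.01010 mol (1:1 ratio)
n(HCl) consumed by analyte = 0.05712 − 0.01010 = 0.04702 mol
From the 1:2 ratio, n(Mg(OH)2) = 1/2 × 0.04702 = 0.02351 mol
mass of Mg(OH)2 = 0.02351 × 58.32 = 1.371 g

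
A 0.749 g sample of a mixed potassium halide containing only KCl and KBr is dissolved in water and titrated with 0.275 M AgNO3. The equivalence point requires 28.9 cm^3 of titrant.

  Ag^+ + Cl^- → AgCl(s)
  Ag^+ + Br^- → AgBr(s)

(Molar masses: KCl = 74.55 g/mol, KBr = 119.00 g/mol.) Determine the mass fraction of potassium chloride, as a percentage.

44.1 %

n(AgNO3) = 0.0289 × 0.275 = 7.95 × 10^-3 mol
Let x = n(KCl), y = n(KBr).
Titrant: 1x + 1y = 7.95 × 10^-3;  mass: 74.55x + 119.00y = 0.749
Solving, x = 4.43 × 10^-3 mol, y = 3.52 × 10^-3 mol
mass of KCl = 4.43 × 10^-3 × 74.55 = 0.330 g
% KCl = 0.330 / 0.749 × 100 = 44.1 %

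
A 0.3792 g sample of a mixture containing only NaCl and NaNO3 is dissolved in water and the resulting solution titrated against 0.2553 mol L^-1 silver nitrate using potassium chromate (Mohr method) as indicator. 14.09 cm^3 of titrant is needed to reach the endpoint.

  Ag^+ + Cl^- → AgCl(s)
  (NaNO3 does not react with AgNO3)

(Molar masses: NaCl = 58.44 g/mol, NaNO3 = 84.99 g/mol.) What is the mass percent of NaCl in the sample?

n(AgNO3) = 0.01409 × 0.2553 = 3.597 × 10^-3 mol
Let x = n(NaCl), y = n(NaNO3).
Titrant: 1x = 3.597 × 10^-3;  mass: 58.44x + 84.99y = 0.3792
Solving, x = 3.597 × 10^-3 mol, y = 1.988 × 10^-3 mol
mass of NaCl = 3.597 × 10^-3 × 58.44 = 0.2102 g
% NaCl = 0.2102 / 0.3792 × 100 = 55.44 %

55.44 %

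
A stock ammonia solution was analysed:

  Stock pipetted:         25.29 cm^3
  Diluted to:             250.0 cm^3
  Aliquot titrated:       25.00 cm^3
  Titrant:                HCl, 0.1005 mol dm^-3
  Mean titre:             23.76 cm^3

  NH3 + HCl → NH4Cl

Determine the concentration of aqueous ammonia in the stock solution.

n(HCl) = 0.02376 × 0.1005 = 2.388 × 10^-3 mol
n(NH3) in the aliquot = 2.388 × 10^-3 mol (1:1 ratio)
[NH3]_dilute = 2.388 × 10^-3 / 0.02500 = 0.09552 mol/L
Dilution factor = 250.0 / 25.29 = 9.885
[NH3]_stock = 0.09552 × 9.885 = 0.9442 mol/L

0.9442 mol/L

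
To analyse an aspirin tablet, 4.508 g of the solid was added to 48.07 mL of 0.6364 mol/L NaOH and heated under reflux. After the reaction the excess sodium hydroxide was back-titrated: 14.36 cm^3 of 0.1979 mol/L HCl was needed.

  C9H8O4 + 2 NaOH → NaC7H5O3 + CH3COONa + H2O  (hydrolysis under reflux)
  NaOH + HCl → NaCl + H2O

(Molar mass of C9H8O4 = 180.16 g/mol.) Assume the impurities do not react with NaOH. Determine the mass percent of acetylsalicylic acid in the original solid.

55.45 %

n(NaOH) added = 0.04807 × 0.6364 = 0.03059 mol
n(HCl) used in back-titration = 0.01436 × 0.1979 = 2.842 × 10^-3 mol
n(NaOH) left over = 2.842 × 10^-3 mol (1:1 ratio)
n(NaOH) consumed by analyte = 0.03059 − 2.842 × 10^-3 = 0.02775 mol
From the 1:2 ratio, n(C9H8O4) = 1/2 × 0.02775 = 0.01387 mol
mass of C9H8O4 = 0.01387 × 180.16 = 2.500 g
% C9H8O4 = 2.500 / 4.508 × 100 = 55.45 %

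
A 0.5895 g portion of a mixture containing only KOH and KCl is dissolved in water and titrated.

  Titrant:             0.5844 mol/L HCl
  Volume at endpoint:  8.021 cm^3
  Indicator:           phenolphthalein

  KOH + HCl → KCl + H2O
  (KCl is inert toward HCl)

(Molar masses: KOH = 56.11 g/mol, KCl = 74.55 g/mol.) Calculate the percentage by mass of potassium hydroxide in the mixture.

n(HCl) = 0.008021 × 0.5844 = 4.687 × 10^-3 mol
Let x = n(KOH), y = n(KCl).
Titrant: 1x = 4.687 × 10^-3;  mass: 56.11x + 74.55y = 0.5895
Solving, x = 4.687 × 10^-3 mol, y = 4.379 × 10^-3 mol
mass of KOH = 4.687 × 10^-3 × 56.11 = 0.2630 g
% KOH = 0.2630 / 0.5895 × 100 = 44.62 %

44.62 %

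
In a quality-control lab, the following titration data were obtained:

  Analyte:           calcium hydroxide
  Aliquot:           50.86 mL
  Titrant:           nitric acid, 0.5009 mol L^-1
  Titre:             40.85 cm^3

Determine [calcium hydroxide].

Ca(OH)2 + 2 HNO3 → Ca(NO3)2 + 2 H2O
n(HNO3) = 0.04085 L × 0.5009 mol/L = 0.02046 mol
From the 1:2 mole ratio, n(Ca(OH)2) = 1/2 × 0.02046 = 0.01023 mol
[Ca(OH)2] = 0.01023 mol / 0.05086 L = 0.2012 mol/L

0.2012 mol/L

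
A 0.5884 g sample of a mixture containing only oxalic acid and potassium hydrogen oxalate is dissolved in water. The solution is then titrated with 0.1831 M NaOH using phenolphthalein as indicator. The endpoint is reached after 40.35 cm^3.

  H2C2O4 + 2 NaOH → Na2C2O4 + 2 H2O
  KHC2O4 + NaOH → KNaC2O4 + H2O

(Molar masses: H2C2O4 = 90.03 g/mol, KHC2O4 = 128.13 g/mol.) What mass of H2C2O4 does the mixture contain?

n(NaOH) = 0.04035 × 0.1831 = 7.388 × 10^-3 mol
Let x = n(H2C2O4), y = n(KHC2O4).
Titrant: 2x + 1y = 7.388 × 10^-3;  mass: 90.03x + 128.13y = 0.5884
Solving, x = 2.155 × 10^-3 mol, y = 3.078 × 10^-3 mol
mass of H2C2O4 = 2.155 × 10^-3 × 90.03 = 0.1940 g

0.1940 g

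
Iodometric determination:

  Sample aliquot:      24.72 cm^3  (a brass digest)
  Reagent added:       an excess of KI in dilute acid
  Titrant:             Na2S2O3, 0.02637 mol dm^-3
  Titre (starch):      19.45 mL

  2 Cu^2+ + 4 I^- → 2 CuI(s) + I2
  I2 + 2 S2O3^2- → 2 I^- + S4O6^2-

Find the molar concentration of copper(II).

0.02075 mol/L

n(S2O3^2-) = 0.01945 × 0.02637 = 5.129 × 10^-4 mol
n(I2) = n(S2O3^2-)/2 = 2.564 × 10^-4 mol
From the 2:1 ratio, n(Cu2+) in the aliquot = 2/1 × 2.564 × 10^-4 = 5.129 × 10^-4 mol
[Cu2+] = 5.129 × 10^-4 / 0.02472 = 0.02075 mol/L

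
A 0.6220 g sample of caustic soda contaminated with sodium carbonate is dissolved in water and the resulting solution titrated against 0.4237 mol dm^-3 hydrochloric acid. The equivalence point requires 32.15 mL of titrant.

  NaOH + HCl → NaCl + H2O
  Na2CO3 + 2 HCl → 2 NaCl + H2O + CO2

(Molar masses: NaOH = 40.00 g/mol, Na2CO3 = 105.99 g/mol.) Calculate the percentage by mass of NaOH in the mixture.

49.44 %

n(HCl) = 0.03215 × 0.4237 = 0.01362 mol
Let x = n(NaOH), y = n(Na2CO3).
Titrant: 1x + 2y = 0.01362;  mass: 40.00x + 105.99y = 0.6220
Solving, x = 7.687 × 10^-3 mol, y = 2.967 × 10^-3 mol
mass of NaOH = 7.687 × 10^-3 × 40.00 = 0.3075 g
% NaOH = 0.3075 / 0.6220 × 100 = 49.44 %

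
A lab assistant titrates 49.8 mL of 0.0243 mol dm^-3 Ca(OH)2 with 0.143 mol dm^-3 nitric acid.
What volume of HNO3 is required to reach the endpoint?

16.9 mL

Ca(OH)2 + 2 HNO3 → Ca(NO3)2 + 2 H2O
n(Ca(OH)2) = 0.0498 L × 0.0243 mol/L = 1.21 × 10^-3 mol
From the 2:1 stoichiometry, n(HNO3) = 2/1 × 1.21 × 10^-3 = 2.42 × 10^-3 mol
V(HNO3) = 2.42 × 10^-3 mol / 0.143 mol/L = 0.0169 L = 16.9 mL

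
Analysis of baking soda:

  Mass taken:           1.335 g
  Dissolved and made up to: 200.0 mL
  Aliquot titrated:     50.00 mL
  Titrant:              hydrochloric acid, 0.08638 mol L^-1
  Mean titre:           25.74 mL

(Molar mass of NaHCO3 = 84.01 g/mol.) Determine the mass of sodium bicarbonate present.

0.7472 g

NaHCO3 + HCl → NaCl + H2O + CO2
n(HCl) per titration = 0.02574 × 0.08638 = 2.223 × 10^-3 mol
n(NaHCO3) in each aliquot = 2.223 × 10^-3 mol (1:1 ratio)
n(NaHCO3) in the whole flask = 2.223 × 10^-3 × 200.0/50.00 = 8.894 × 10^-3 mol
mass of NaHCO3 = 8.894 × 10^-3 × 84.01 = 0.7472 g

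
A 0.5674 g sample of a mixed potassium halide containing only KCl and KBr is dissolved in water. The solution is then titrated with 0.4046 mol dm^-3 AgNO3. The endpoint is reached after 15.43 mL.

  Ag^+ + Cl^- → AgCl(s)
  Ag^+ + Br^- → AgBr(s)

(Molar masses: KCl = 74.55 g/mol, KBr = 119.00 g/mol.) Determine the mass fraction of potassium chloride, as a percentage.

n(AgNO3) = 0.01543 × 0.4046 = 6.243 × 10^-3 mol
Let x = n(KCl), y = n(KBr).
Titrant: 1x + 1y = 6.243 × 10^-3;  mass: 74.55x + 119.00y = 0.5674
Solving, x = 3.949 × 10^-3 mol, y = 2.294 × 10^-3 mol
mass of KCl = 3.949 × 10^-3 × 74.55 = 0.2944 g
% KCl = 0.2944 / 0.5674 × 100 = 51.88 %

51.88 %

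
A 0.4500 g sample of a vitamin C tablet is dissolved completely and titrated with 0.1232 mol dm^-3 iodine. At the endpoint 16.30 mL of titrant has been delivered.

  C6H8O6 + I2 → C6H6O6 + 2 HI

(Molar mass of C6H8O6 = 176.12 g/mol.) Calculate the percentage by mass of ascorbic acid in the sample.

n(I2) = 0.01630 L × 0.1232 mol/L = 2.008 × 10^-3 mol
n(C6H8O6) = 2.008 × 10^-3 mol (1:1 ratio)
mass of C6H8O6 = 2.008 × 10^-3 × 176.12 g/mol = 0.3537 g
% C6H8O6 = 0.3537 / 0.4500 × 100 = 78.59 %

78.59 %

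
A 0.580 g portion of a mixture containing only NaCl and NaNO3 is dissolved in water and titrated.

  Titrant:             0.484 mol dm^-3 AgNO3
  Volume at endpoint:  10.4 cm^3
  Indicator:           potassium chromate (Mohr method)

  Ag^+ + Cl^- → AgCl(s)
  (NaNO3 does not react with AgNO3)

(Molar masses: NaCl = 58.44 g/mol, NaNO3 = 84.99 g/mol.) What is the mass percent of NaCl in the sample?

50.7 %

n(AgNO3) = 0.0104 × 0.484 = 5.03 × 10^-3 mol
Let x = n(NaCl), y = n(NaNO3).
Titrant: 1x = 5.03 × 10^-3;  mass: 58.44x + 84.99y = 0.580
Solving, x = 5.03 × 10^-3 mol, y = 3.36 × 10^-3 mol
mass of NaCl = 5.03 × 10^-3 × 58.44 = 0.294 g
% NaCl = 0.294 / 0.580 × 100 = 50.7 %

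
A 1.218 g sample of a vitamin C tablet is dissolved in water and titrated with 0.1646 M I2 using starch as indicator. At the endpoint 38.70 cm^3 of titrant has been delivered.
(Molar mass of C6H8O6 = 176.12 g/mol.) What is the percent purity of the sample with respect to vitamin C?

92.11 %

C6H8O6 + I2 → C6H6O6 + 2 HI
n(I2) = 0.03870 L × 0.1646 mol/L = 6.370 × 10^-3 mol
n(C6H8O6) = 6.370 × 10^-3 mol (1:1 ratio)
mass of C6H8O6 = 6.370 × 10^-3 × 176.12 g/mol = 1.122 g
% C6H8O6 = 1.122 / 1.218 × 100 = 92.11 %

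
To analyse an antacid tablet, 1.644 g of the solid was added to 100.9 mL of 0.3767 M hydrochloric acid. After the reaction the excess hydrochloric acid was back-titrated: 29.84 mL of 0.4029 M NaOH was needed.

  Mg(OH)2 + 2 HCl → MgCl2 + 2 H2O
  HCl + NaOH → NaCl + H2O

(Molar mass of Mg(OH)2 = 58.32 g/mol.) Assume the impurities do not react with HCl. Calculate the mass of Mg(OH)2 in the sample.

0.7578 g

n(HCl) added = 0.1009 × 0.3767 = 0.03801 mol
n(NaOH) used in back-titration = 0.02984 × 0.4029 = 0.01202 mol
n(HCl) left over = 0.01202 mol (1:1 ratio)
n(HCl) consumed by analyte = 0.03801 − 0.01202 = 0.02599 mol
From the 1:2 ratio, n(Mg(OH)2) = 1/2 × 0.02599 = 0.01299 mol
mass of Mg(OH)2 = 0.01299 × 58.32 = 0.7578 g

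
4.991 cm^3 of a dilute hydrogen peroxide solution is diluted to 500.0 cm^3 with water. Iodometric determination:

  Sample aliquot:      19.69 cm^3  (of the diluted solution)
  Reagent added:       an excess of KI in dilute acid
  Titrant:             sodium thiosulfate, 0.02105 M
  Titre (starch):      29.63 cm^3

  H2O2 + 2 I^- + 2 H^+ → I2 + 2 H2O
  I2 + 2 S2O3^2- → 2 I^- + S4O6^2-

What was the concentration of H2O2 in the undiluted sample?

1.587 M

n(S2O3^2-) = 0.02963 × 0.02105 = 6.237 × 10^-4 mol
n(I2) = n(S2O3^2-)/2 = 3.119 × 10^-4 mol
n(H2O2) in the aliquot = 3.119 × 10^-4 mol (1:1 ratio)
[H2O2]_dilute = 3.119 × 10^-4 / 0.01969 = 0.01584 mol/L
[H2O2]_original = 0.01584 × 500.0/4.991 = 1.587 mol/L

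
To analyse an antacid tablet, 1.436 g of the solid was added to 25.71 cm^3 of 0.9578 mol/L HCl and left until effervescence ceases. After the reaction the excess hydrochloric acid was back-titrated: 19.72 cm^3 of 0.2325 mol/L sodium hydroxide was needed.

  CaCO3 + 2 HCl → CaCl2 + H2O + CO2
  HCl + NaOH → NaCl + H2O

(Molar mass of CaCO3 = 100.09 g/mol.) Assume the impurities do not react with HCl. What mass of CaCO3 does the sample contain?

1.003 g

n(HCl) added = 0.02571 × 0.9578 = 0.02463 mol
n(NaOH) used in back-titration = 0.01972 × 0.2325 = 4.585 × 10^-3 mol
n(HCl) left over = 4.585 × 10^-3 mol (1:1 ratio)
n(HCl) consumed by analyte = 0.02463 − 4.585 × 10^-3 = 0.02004 mol
From the 1:2 ratio, n(CaCO3) = 1/2 × 0.02004 = 0.01002 mol
mass of CaCO3 = 0.01002 × 100.09 = 1.003 g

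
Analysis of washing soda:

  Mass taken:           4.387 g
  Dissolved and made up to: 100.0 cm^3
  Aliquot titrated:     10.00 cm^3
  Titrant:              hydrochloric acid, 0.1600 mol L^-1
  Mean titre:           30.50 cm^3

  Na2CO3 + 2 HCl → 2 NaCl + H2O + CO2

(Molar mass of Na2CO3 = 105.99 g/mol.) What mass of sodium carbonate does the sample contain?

2.586 g

n(HCl) per titration = 0.03050 × 0.1600 = 4.880 × 10^-3 mol
From the 1:2 ratio, n(Na2CO3) in each aliquot = 1/2 × 4.880 × 10^-3 = 2.440 × 10^-3 mol
n(Na2CO3) in the whole flask = 2.440 × 10^-3 × 100.0/10.00 = 0.02440 mol
mass of Na2CO3 = 0.02440 × 105.99 = 2.586 g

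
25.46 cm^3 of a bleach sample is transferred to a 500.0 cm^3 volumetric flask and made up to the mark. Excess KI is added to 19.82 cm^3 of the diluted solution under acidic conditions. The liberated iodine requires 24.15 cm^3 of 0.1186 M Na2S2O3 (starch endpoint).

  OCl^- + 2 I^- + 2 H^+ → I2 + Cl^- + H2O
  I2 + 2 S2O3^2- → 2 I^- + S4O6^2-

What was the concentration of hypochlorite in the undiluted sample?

1.419 M

n(S2O3^2-) = 0.02415 × 0.1186 = 2.864 × 10^-3 mol
n(I2) = n(S2O3^2-)/2 = 1.432 × 10^-3 mol
n(OCl^-) in the aliquot = 1.432 × 10^-3 mol (1:1 ratio)
[OCl^-]_dilute = 1.432 × 10^-3 / 0.01982 = 0.07226 mol/L
[OCl^-]_original = 0.07226 × 500.0/25.46 = 1.419 mol/L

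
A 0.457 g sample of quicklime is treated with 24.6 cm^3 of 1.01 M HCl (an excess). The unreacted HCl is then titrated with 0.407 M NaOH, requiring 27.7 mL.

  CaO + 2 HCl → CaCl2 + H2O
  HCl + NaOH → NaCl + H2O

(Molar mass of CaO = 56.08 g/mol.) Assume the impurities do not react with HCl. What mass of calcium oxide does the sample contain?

0.381 g

n(HCl) added = 0.0246 × 1.01 = 0.0248 mol
n(NaOH) used in back-titration = 0.0277 × 0.407 = 0.0113 mol
n(HCl) left over = 0.0113 mol (1:1 ratio)
n(HCl) consumed by analyte = 0.0248 − 0.0113 = 0.0136 mol
From the 1:2 ratio, n(CaO) = 1/2 × 0.0136 = 6.79 × 10^-3 mol
mass of CaO = 6.79 × 10^-3 × 56.08 = 0.381 g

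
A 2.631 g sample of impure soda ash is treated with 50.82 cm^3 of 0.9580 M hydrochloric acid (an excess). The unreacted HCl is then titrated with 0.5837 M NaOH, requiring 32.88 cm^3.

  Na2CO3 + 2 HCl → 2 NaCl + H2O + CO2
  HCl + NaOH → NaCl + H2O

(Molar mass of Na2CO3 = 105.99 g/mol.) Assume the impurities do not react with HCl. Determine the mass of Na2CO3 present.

n(HCl) added = 0.05082 × 0.9580 = 0.04869 mol
n(NaOH) used in back-titration = 0.03288 × 0.5837 = 0.01919 mol
n(HCl) left over = 0.01919 mol (1:1 ratio)
n(HCl) consumed by analyte = 0.04869 − 0.01919 = 0.02949 mol
From the 1:2 ratio, n(Na2CO3) = 1/2 × 0.02949 = 0.01475 mol
mass of Na2CO3 = 0.01475 × 105.99 = 1.563 g

1.563 g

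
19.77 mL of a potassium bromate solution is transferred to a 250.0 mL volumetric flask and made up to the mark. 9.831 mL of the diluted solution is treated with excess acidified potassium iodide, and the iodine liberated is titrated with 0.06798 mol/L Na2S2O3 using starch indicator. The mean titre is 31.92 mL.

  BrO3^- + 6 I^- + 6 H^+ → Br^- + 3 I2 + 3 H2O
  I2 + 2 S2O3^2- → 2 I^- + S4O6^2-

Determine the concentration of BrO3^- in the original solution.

0.4652 mol/L

n(S2O3^2-) = 0.03192 × 0.06798 = 2.170 × 10^-3 mol
n(I2) = n(S2O3^2-)/2 = 1.085 × 10^-3 mol
From the 1:3 ratio, n(BrO3^-) in the aliquot = 1/3 × 1.085 × 10^-3 = 3.617 × 10^-4 mol
[BrO3^-]_dilute = 3.617 × 10^-4 / 0.009831 = 0.03679 mol/L
[BrO3^-]_original = 0.03679 × 250.0/19.77 = 0.4652 mol/L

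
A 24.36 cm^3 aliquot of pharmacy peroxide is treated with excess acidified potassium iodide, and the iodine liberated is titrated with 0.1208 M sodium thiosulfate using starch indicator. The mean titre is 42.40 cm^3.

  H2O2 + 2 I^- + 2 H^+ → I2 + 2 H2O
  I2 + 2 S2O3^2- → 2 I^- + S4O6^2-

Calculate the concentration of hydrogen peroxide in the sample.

n(S2O3^2-) = 0.04240 × 0.1208 = 5.122 × 10^-3 mol
n(I2) = n(S2O3^2-)/2 = 2.561 × 10^-3 mol
n(H2O2) in the aliquot = 2.561 × 10^-3 mol (1:1 ratio)
[H2O2] = 2.561 × 10^-3 / 0.02436 = 0.1051 mol/L

0.1051 M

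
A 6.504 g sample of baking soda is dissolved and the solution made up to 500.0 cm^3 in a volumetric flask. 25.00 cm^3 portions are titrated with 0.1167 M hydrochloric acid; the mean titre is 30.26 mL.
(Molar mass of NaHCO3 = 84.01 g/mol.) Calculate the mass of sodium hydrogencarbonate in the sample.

5.933 g

NaHCO3 + HCl → NaCl + H2O + CO2
n(HCl) per titration = 0.03026 × 0.1167 = 3.531 × 10^-3 mol
n(NaHCO3) in each aliquot = 3.531 × 10^-3 mol (1:1 ratio)
n(NaHCO3) in the whole flask = 3.531 × 10^-3 × 500.0/25.00 = 0.07063 mol
mass of NaHCO3 = 0.07063 × 84.01 = 5.933 g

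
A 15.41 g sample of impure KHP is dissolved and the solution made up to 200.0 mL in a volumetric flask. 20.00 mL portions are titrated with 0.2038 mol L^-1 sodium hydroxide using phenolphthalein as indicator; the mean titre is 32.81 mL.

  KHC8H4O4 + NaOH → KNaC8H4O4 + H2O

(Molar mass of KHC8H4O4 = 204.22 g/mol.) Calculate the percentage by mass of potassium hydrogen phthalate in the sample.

n(NaOH) per titration = 0.03281 × 0.2038 = 6.687 × 10^-3 mol
n(KHC8H4O4) in each aliquot = 6.687 × 10^-3 mol (1:1 ratio)
n(KHC8H4O4) in the whole flask = 6.687 × 10^-3 × 200.0/20.00 = 0.06687 mol
mass of KHC8H4O4 = 0.06687 × 204.22 = 13.66 g
% KHC8H4O4 = 13.66 / 15.41 × 100 = 88.61 %

88.61 %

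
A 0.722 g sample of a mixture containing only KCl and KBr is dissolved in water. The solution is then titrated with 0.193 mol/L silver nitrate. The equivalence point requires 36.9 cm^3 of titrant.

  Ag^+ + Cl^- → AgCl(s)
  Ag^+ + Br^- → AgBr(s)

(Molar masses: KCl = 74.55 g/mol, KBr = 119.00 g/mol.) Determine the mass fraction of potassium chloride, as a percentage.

n(AgNO3) = 0.0369 × 0.193 = 7.12 × 10^-3 mol
Let x = n(KCl), y = n(KBr).
Titrant: 1x + 1y = 7.12 × 10^-3;  mass: 74.55x + 119.00y = 0.722
Solving, x = 2.82 × 10^-3 mol, y = 4.30 × 10^-3 mol
mass of KCl = 2.82 × 10^-3 × 74.55 = 0.210 g
% KCl = 0.210 / 0.722 × 100 = 29.1 %

29.1 %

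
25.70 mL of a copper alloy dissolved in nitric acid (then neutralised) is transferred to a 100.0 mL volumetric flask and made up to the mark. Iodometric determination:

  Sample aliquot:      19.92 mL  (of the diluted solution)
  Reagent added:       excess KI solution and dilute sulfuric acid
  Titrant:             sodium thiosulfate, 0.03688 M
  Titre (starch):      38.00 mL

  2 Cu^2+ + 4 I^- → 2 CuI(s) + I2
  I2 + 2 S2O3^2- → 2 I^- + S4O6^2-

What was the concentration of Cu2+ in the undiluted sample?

0.2737 M

n(S2O3^2-) = 0.03800 × 0.03688 = 1.401 × 10^-3 mol
n(I2) = n(S2O3^2-)/2 = 7.007 × 10^-4 mol
From the 2:1 ratio, n(Cu2+) in the aliquot = 2/1 × 7.007 × 10^-4 = 1.401 × 10^-3 mol
[Cu2+]_dilute = 1.401 × 10^-3 / 0.01992 = 0.07035 mol/L
[Cu2+]_original = 0.07035 × 100.0/25.70 = 0.2737 mol/L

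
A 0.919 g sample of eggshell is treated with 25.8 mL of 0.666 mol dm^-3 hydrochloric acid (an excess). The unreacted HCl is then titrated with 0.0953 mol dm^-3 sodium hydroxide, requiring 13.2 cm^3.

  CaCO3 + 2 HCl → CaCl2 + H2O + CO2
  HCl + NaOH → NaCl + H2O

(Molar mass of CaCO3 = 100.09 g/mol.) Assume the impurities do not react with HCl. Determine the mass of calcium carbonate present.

0.797 g

n(HCl) added = 0.0258 × 0.666 = 0.0172 mol
n(NaOH) used in back-titration = 0.0132 × 0.0953 = 1.26 × 10^-3 mol
n(HCl) left over = 1.26 × 10^-3 mol (1:1 ratio)
n(HCl) consumed by analyte = 0.0172 − 1.26 × 10^-3 = 0.0159 mol
From the 1:2 ratio, n(CaCO3) = 1/2 × 0.0159 = 7.96 × 10^-3 mol
mass of CaCO3 = 7.96 × 10^-3 × 100.09 = 0.797 g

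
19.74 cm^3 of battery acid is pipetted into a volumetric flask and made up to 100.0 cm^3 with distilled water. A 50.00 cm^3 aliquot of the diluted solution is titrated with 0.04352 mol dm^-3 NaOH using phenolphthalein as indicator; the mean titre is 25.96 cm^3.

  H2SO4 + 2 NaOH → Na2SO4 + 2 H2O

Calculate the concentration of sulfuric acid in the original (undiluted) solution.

0.05723 mol/L

n(NaOH) = 0.02596 × 0.04352 = 1.130 × 10^-3 mol
From the 1:2 ratio, n(H2SO4) in the aliquot = 1/2 × 1.130 × 10^-3 = 5.649 × 10^-4 mol
[H2SO4]_dilute = 5.649 × 10^-4 / 0.05000 = 0.01130 mol/L
Dilution factor = 100.0 / 19.74 = 5.066
[H2SO4]_stock = 0.01130 × 5.066 = 0.05723 mol/L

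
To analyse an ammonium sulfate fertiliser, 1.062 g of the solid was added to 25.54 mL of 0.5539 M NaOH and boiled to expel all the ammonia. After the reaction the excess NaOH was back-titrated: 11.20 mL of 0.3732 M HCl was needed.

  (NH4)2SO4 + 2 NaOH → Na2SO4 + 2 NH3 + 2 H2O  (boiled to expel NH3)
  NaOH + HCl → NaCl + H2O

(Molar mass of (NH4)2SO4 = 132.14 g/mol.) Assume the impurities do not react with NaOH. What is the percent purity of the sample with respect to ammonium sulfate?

62.01 %

n(NaOH) added = 0.02554 × 0.5539 = 0.01415 mol
n(HCl) used in back-titration = 0.01120 × 0.3732 = 4.180 × 10^-3 mol
n(NaOH) left over = 4.180 × 10^-3 mol (1:1 ratio)
n(NaOH) consumed by analyte = 0.01415 − 4.180 × 10^-3 = 9.967 × 10^-3 mol
From the 1:2 ratio, n((NH4)2SO4) = 1/2 × 9.967 × 10^-3 = 4.983 × 10^-3 mol
mass of (NH4)2SO4 = 4.983 × 10^-3 × 132.14 = 0.6585 g
% (NH4)2SO4 = 0.6585 / 1.062 × 100 = 62.01 %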